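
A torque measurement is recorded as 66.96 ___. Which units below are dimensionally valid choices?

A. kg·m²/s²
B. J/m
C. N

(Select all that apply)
A

torque has SI base units: kg * m^2 / s^2

Checking each option against kg * m^2 / s^2:
  A. kg·m²/s²: ✓ matches
  B. J/m: ✗ does not match
  C. N: ✗ does not match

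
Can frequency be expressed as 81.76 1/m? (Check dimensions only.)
No

frequency has SI base units: 1 / s
1/m does NOT reduce to 1 / s; a valid unit for frequency would be e.g. Hz.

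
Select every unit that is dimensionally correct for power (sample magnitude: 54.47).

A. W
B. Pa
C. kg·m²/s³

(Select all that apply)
A, C

power has SI base units: kg * m^2 / s^3

Checking each option against kg * m^2 / s^3:
  A. W: ✓ matches
  B. Pa: ✗ does not match
  C. kg·m²/s³: ✓ matches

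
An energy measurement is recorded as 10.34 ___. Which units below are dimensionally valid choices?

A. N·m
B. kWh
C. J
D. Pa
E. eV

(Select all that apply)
A, B, C, E

energy has SI base units: kg * m^2 / s^2

Checking each option against kg * m^2 / s^2:
  A. N·m: ✓ matches
  B. kWh: ✓ matches
  C. J: ✓ matches
  D. Pa: ✗ does not match
  E. eV: ✓ matches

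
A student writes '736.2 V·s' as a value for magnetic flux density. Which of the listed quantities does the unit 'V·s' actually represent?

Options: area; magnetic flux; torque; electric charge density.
magnetic flux

magnetic flux density should have units dimensionally equivalent to kg / (A * s^2) (e.g. T).
The given unit 'V·s' reduces to kg * m^2 / (A * s^2). Of the listed options, that is the dimensionality of magnetic flux.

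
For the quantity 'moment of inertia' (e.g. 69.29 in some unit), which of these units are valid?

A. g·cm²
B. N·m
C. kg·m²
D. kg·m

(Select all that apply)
A, C

moment of inertia has SI base units: kg * m^2

Checking each option against kg * m^2:
  A. g·cm²: ✓ matches
  B. N·m: ✗ does not match
  C. kg·m²: ✓ matches
  D. kg·m: ✗ does not match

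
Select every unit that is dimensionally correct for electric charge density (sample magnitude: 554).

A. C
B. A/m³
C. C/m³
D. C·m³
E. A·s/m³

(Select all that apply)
C, E

electric charge density has SI base units: A * s / m^3

Checking each option against A * s / m^3:
  A. C: ✗ does not match
  B. A/m³: ✗ does not match
  C. C/m³: ✓ matches
  D. C·m³: ✗ does not match
  E. A·s/m³: ✓ matches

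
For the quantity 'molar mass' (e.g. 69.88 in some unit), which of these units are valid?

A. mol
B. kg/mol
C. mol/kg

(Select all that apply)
B

molar mass has SI base units: kg / mol

Checking each option against kg / mol:
  A. mol: ✗ does not match
  B. kg/mol: ✓ matches
  C. mol/kg: ✗ does not match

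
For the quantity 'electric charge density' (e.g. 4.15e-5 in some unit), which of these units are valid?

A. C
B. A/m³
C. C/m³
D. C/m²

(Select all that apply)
C

electric charge density has SI base units: A * s / m^3

Checking each option against A * s / m^3:
  A. C: ✗ does not match
  B. A/m³: ✗ does not match
  C. C/m³: ✓ matches
  D. C/m²: ✗ does not match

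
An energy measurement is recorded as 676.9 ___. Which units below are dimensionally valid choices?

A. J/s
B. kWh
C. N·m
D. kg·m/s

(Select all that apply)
B, C

energy has SI base units: kg * m^2 / s^2

Checking each option against kg * m^2 / s^2:
  A. J/s: ✗ does not match
  B. kWh: ✓ matches
  C. N·m: ✓ matches
  D. kg·m/s: ✗ does not match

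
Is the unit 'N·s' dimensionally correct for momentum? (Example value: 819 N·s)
Yes

momentum has SI base units: kg * m / s
N·s reduces to the same SI base units, so it is a valid unit for momentum.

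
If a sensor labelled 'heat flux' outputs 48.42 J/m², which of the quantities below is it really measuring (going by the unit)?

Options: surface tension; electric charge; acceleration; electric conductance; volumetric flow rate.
surface tension

heat flux should have units dimensionally equivalent to kg / s^3 (e.g. W/m²).
The given unit 'J/m²' reduces to kg / s^2. Of the listed options, that is the dimensionality of surface tension.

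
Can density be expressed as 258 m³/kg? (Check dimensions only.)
No

density has SI base units: kg / m^3
m³/kg does NOT reduce to kg / m^3; a valid unit for density would be e.g. kg/m³.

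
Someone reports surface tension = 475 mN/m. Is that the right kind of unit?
Yes

surface tension has SI base units: kg / s^2
mN/m reduces to the same SI base units, so it is a valid unit for surface tension.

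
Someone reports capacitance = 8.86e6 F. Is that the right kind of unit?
Yes

capacitance has SI base units: A^2 * s^4 / (kg * m^2)
F reduces to the same SI base units, so it is a valid unit for capacitance.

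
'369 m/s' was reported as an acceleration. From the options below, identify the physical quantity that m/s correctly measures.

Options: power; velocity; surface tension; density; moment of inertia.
velocity

acceleration should have units dimensionally equivalent to m / s^2 (e.g. m/s²).
The given unit 'm/s' reduces to m / s. Of the listed options, that is the dimensionality of velocity.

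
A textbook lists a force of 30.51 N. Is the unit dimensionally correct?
Yes

force has SI base units: kg * m / s^2
N reduces to the same SI base units, so it is a valid unit for force.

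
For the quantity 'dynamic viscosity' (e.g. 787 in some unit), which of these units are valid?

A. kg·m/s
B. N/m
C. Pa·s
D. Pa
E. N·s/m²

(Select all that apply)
C, E

dynamic viscosity has SI base units: kg / (m * s)

Checking each option against kg / (m * s):
  A. kg·m/s: ✗ does not match
  B. N/m: ✗ does not match
  C. Pa·s: ✓ matches
  D. Pa: ✗ does not match
  E. N·s/m²: ✓ matches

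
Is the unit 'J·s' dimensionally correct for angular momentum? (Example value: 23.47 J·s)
Yes

angular momentum has SI base units: kg * m^2 / s
J·s reduces to the same SI base units, so it is a valid unit for angular momentum.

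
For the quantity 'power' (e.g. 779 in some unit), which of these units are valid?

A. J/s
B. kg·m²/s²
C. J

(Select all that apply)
A

power has SI base units: kg * m^2 / s^3

Checking each option against kg * m^2 / s^3:
  A. J/s: ✓ matches
  B. kg·m²/s²: ✗ does not match
  C. J: ✗ does not match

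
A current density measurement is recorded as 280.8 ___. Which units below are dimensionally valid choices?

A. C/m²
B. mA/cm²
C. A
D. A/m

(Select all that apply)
B

current density has SI base units: A / m^2

Checking each option against A / m^2:
  A. C/m²: ✗ does not match
  B. mA/cm²: ✓ matches
  C. A: ✗ does not match
  D. A/m: ✗ does not match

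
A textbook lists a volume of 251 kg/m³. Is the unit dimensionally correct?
No

volume has SI base units: m^3
kg/m³ does NOT reduce to m^3; a valid unit for volume would be e.g. m³.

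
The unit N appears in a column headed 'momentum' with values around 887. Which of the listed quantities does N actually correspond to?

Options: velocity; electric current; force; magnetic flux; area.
force

momentum should have units dimensionally equivalent to kg * m / s (e.g. kg·m/s).
The given unit 'N' reduces to kg * m / s^2. Of the listed options, that is the dimensionality of force.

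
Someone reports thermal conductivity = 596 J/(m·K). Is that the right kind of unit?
No

thermal conductivity has SI base units: kg * m / (s^3 * K)
J/(m·K) does NOT reduce to kg * m / (s^3 * K); a valid unit for thermal conductivity would be e.g. W/(m·K).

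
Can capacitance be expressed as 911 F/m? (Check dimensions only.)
No

capacitance has SI base units: A^2 * s^4 / (kg * m^2)
F/m does NOT reduce to A^2 * s^4 / (kg * m^2); a valid unit for capacitance would be e.g. F.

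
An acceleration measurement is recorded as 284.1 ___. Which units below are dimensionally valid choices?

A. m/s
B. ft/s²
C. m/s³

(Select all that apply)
B

acceleration has SI base units: m / s^2

Checking each option against m / s^2:
  A. m/s: ✗ does not match
  B. ft/s²: ✓ matches
  C. m/s³: ✗ does not match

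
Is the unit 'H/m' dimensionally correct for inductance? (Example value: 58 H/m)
No

inductance has SI base units: kg * m^2 / (A^2 * s^2)
H/m does NOT reduce to kg * m^2 / (A^2 * s^2); a valid unit for inductance would be e.g. H.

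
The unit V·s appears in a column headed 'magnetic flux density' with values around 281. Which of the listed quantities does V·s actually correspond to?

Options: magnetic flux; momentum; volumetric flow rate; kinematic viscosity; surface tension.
magnetic flux

magnetic flux density should have units dimensionally equivalent to kg / (A * s^2) (e.g. T).
The given unit 'V·s' reduces to kg * m^2 / (A * s^2). Of the listed options, that is the dimensionality of magnetic flux.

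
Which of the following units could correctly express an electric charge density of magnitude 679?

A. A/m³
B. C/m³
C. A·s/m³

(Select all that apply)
B, C

electric charge density has SI base units: A * s / m^3

Checking each option against A * s / m^3:
  A. A/m³: ✗ does not match
  B. C/m³: ✓ matches
  C. A·s/m³: ✓ matches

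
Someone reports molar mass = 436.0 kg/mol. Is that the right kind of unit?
Yes

molar mass has SI base units: kg / mol
kg/mol reduces to the same SI base units, so it is a valid unit for molar mass.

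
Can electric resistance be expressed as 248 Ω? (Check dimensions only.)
Yes

electric resistance has SI base units: kg * m^2 / (A^2 * s^3)
Ω reduces to the same SI base units, so it is a valid unit for electric resistance.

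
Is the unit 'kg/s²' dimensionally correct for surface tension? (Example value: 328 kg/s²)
Yes

surface tension has SI base units: kg / s^2
kg/s² reduces to the same SI base units, so it is a valid unit for surface tension.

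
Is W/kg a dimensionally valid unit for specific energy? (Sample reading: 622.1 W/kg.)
No

specific energy has SI base units: m^2 / s^2
W/kg does NOT reduce to m^2 / s^2; a valid unit for specific energy would be e.g. J/kg.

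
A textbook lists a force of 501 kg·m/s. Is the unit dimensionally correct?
No

force has SI base units: kg * m / s^2
kg·m/s does NOT reduce to kg * m / s^2; a valid unit for force would be e.g. N.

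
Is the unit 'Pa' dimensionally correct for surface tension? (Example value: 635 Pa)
No

surface tension has SI base units: kg / s^2
Pa does NOT reduce to kg / s^2; a valid unit for surface tension would be e.g. N/m.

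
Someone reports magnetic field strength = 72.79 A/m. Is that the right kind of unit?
Yes

magnetic field strength has SI base units: A / m
A/m reduces to the same SI base units, so it is a valid unit for magnetic field strength.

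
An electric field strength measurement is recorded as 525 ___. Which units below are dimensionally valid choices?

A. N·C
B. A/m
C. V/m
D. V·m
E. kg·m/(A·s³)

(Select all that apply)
C, E

electric field strength has SI base units: kg * m / (A * s^3)

Checking each option against kg * m / (A * s^3):
  A. N·C: ✗ does not match
  B. A/m: ✗ does not match
  C. V/m: ✓ matches
  D. V·m: ✗ does not match
  E. kg·m/(A·s³): ✓ matches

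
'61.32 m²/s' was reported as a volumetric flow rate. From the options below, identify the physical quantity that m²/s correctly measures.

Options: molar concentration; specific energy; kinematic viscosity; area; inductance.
kinematic viscosity

volumetric flow rate should have units dimensionally equivalent to m^3 / s (e.g. m³/s).
The given unit 'm²/s' reduces to m^2 / s. Of the listed options, that is the dimensionality of kinematic viscosity.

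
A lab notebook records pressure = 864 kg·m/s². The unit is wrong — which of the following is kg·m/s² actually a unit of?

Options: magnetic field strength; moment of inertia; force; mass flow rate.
force

pressure should have units dimensionally equivalent to kg / (m * s^2) (e.g. Pa).
The given unit 'kg·m/s²' reduces to kg * m / s^2. Of the listed options, that is the dimensionality of force.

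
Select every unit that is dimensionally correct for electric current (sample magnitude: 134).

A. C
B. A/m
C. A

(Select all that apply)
C

electric current has SI base units: A

Checking each option against A:
  A. C: ✗ does not match
  B. A/m: ✗ does not match
  C. A: ✓ matches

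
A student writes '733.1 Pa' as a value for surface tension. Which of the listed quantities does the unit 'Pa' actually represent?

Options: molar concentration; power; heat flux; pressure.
pressure

surface tension should have units dimensionally equivalent to kg / s^2 (e.g. N/m).
The given unit 'Pa' reduces to kg / (m * s^2). Of the listed options, that is the dimensionality of pressure.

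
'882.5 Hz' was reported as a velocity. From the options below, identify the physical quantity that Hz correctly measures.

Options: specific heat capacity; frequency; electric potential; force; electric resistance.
frequency

velocity should have units dimensionally equivalent to m / s (e.g. m/s).
The given unit 'Hz' reduces to 1 / s. Of the listed options, that is the dimensionality of frequency.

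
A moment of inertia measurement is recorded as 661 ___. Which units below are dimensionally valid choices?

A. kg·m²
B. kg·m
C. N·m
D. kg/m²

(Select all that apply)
A

moment of inertia has SI base units: kg * m^2

Checking each option against kg * m^2:
  A. kg·m²: ✓ matches
  B. kg·m: ✗ does not match
  C. N·m: ✗ does not match
  D. kg/m²: ✗ does not match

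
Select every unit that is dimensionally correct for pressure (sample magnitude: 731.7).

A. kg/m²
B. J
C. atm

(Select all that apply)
C

pressure has SI base units: kg / (m * s^2)

Checking each option against kg / (m * s^2):
  A. kg/m²: ✗ does not match
  B. J: ✗ does not match
  C. atm: ✓ matches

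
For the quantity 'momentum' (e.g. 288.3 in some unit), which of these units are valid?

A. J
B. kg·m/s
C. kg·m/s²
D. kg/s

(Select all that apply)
B

momentum has SI base units: kg * m / s

Checking each option against kg * m / s:
  A. J: ✗ does not match
  B. kg·m/s: ✓ matches
  C. kg·m/s²: ✗ does not match
  D. kg/s: ✗ does not match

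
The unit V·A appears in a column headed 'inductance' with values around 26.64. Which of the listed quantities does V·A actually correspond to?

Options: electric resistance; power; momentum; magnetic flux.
power

inductance should have units dimensionally equivalent to kg * m^2 / (A^2 * s^2) (e.g. H).
The given unit 'V·A' reduces to kg * m^2 / s^3. Of the listed options, that is the dimensionality of power.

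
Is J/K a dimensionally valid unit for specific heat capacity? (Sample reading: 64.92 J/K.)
No

specific heat capacity has SI base units: m^2 / (s^2 * K)
J/K does NOT reduce to m^2 / (s^2 * K); a valid unit for specific heat capacity would be e.g. J/(kg·K).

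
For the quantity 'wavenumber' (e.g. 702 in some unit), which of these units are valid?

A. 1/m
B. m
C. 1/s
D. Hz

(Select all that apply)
A

wavenumber has SI base units: 1 / m

Checking each option against 1 / m:
  A. 1/m: ✓ matches
  B. m: ✗ does not match
  C. 1/s: ✗ does not match
  D. Hz: ✗ does not match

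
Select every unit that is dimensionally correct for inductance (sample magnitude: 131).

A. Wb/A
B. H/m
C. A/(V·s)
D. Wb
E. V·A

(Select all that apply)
A

inductance has SI base units: kg * m^2 / (A^2 * s^2)

Checking each option against kg * m^2 / (A^2 * s^2):
  A. Wb/A: ✓ matches
  B. H/m: ✗ does not match
  C. A/(V·s): ✗ does not match
  D. Wb: ✗ does not match
  E. V·A: ✗ does not match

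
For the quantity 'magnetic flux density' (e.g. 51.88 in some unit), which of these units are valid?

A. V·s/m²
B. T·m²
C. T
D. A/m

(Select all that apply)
A, C

magnetic flux density has SI base units: kg / (A * s^2)

Checking each option against kg / (A * s^2):
  A. V·s/m²: ✓ matches
  B. T·m²: ✗ does not match
  C. T: ✓ matches
  D. A/m: ✗ does not match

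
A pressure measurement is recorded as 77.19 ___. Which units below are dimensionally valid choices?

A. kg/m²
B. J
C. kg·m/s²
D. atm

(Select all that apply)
D

pressure has SI base units: kg / (m * s^2)

Checking each option against kg / (m * s^2):
  A. kg/m²: ✗ does not match
  B. J: ✗ does not match
  C. kg·m/s²: ✗ does not match
  D. atm: ✓ matches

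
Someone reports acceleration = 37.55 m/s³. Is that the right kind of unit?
No

acceleration has SI base units: m / s^2
m/s³ does NOT reduce to m / s^2; a valid unit for acceleration would be e.g. m/s².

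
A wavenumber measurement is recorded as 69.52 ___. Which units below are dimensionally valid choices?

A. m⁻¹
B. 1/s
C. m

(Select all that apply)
A

wavenumber has SI base units: 1 / m

Checking each option against 1 / m:
  A. m⁻¹: ✓ matches
  B. 1/s: ✗ does not match
  C. m: ✗ does not match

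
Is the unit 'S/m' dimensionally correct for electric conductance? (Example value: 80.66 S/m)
No

electric conductance has SI base units: A^2 * s^3 / (kg * m^2)
S/m does NOT reduce to A^2 * s^3 / (kg * m^2); a valid unit for electric conductance would be e.g. S.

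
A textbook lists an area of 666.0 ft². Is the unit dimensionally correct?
Yes

area has SI base units: m^2
ft² reduces to the same SI base units, so it is a valid unit for area.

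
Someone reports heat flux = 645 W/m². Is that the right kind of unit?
Yes

heat flux has SI base units: kg / s^3
W/m² reduces to the same SI base units, so it is a valid unit for heat flux.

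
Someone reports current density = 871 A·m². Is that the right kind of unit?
No

current density has SI base units: A / m^2
A·m² does NOT reduce to A / m^2; a valid unit for current density would be e.g. A/m².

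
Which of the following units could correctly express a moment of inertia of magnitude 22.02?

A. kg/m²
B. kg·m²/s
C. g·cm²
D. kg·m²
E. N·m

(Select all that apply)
C, D

moment of inertia has SI base units: kg * m^2

Checking each option against kg * m^2:
  A. kg/m²: ✗ does not match
  B. kg·m²/s: ✗ does not match
  C. g·cm²: ✓ matches
  D. kg·m²: ✓ matches
  E. N·m: ✗ does not match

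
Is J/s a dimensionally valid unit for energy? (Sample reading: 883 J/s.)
No

energy has SI base units: kg * m^2 / s^2
J/s does NOT reduce to kg * m^2 / s^2; a valid unit for energy would be e.g. J.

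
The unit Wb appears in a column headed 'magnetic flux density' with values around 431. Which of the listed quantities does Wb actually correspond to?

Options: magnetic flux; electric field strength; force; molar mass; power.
magnetic flux

magnetic flux density should have units dimensionally equivalent to kg / (A * s^2) (e.g. T).
The given unit 'Wb' reduces to kg * m^2 / (A * s^2). Of the listed options, that is the dimensionality of magnetic flux.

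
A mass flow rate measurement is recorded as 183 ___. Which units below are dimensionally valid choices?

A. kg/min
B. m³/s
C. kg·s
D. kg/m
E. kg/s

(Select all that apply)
A, E

mass flow rate has SI base units: kg / s

Checking each option against kg / s:
  A. kg/min: ✓ matches
  B. m³/s: ✗ does not match
  C. kg·s: ✗ does not match
  D. kg/m: ✗ does not match
  E. kg/s: ✓ matches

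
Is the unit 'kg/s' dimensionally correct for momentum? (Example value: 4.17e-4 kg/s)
No

momentum has SI base units: kg * m / s
kg/s does NOT reduce to kg * m / s; a valid unit for momentum would be e.g. kg·m/s.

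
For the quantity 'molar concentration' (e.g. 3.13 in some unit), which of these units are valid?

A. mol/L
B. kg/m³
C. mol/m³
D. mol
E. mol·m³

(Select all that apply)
A, C

molar concentration has SI base units: mol / m^3

Checking each option against mol / m^3:
  A. mol/L: ✓ matches
  B. kg/m³: ✗ does not match
  C. mol/m³: ✓ matches
  D. mol: ✗ does not match
  E. mol·m³: ✗ does not match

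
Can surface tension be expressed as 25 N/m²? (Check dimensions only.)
No

surface tension has SI base units: kg / s^2
N/m² does NOT reduce to kg / s^2; a valid unit for surface tension would be e.g. N/m.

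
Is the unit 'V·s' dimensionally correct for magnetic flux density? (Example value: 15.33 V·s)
No

magnetic flux density has SI base units: kg / (A * s^2)
V·s does NOT reduce to kg / (A * s^2); a valid unit for magnetic flux density would be e.g. T.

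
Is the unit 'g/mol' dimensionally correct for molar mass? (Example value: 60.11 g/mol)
Yes

molar mass has SI base units: kg / mol
g/mol reduces to the same SI base units, so it is a valid unit for molar mass.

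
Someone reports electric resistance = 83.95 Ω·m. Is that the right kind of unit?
No

electric resistance has SI base units: kg * m^2 / (A^2 * s^3)
Ω·m does NOT reduce to kg * m^2 / (A^2 * s^3); a valid unit for electric resistance would be e.g. Ω.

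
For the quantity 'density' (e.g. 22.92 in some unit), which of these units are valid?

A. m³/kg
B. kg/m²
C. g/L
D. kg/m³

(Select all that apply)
C, D

density has SI base units: kg / m^3

Checking each option against kg / m^3:
  A. m³/kg: ✗ does not match
  B. kg/m²: ✗ does not match
  C. g/L: ✓ matches
  D. kg/m³: ✓ matches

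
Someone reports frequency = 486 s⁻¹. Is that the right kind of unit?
Yes

frequency has SI base units: 1 / s
s⁻¹ reduces to the same SI base units, so it is a valid unit for frequency.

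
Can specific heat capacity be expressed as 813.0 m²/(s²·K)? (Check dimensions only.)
Yes

specific heat capacity has SI base units: m^2 / (s^2 * K)
m²/(s²·K) reduces to the same SI base units, so it is a valid unit for specific heat capacity.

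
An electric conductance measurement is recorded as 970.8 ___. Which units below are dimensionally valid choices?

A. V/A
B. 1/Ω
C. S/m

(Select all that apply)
B

electric conductance has SI base units: A^2 * s^3 / (kg * m^2)

Checking each option against A^2 * s^3 / (kg * m^2):
  A. V/A: ✗ does not match
  B. 1/Ω: ✓ matches
  C. S/m: ✗ does not match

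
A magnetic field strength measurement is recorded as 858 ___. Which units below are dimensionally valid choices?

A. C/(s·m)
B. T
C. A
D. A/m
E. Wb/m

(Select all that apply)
A, D

magnetic field strength has SI base units: A / m

Checking each option against A / m:
  A. C/(s·m): ✓ matches
  B. T: ✗ does not match
  C. A: ✗ does not match
  D. A/m: ✓ matches
  E. Wb/m: ✗ does not match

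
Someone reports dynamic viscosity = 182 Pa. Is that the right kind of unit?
No

dynamic viscosity has SI base units: kg / (m * s)
Pa does NOT reduce to kg / (m * s); a valid unit for dynamic viscosity would be e.g. Pa·s.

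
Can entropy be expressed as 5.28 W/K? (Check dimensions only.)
No

entropy has SI base units: kg * m^2 / (s^2 * K)
W/K does NOT reduce to kg * m^2 / (s^2 * K); a valid unit for entropy would be e.g. J/K.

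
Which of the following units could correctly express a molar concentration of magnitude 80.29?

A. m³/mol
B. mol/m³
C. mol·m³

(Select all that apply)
B

molar concentration has SI base units: mol / m^3

Checking each option against mol / m^3:
  A. m³/mol: ✗ does not match
  B. mol/m³: ✓ matches
  C. mol·m³: ✗ does not match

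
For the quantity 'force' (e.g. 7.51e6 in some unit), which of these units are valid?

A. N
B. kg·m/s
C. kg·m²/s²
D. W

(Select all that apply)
A

force has SI base units: kg * m / s^2

Checking each option against kg * m / s^2:
  A. N: ✓ matches
  B. kg·m/s: ✗ does not match
  C. kg·m²/s²: ✗ does not match
  D. W: ✗ does not match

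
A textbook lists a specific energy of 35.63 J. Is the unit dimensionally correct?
No

specific energy has SI base units: m^2 / s^2
J does NOT reduce to m^2 / s^2; a valid unit for specific energy would be e.g. J/kg.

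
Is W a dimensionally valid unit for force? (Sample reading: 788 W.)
No

force has SI base units: kg * m / s^2
W does NOT reduce to kg * m / s^2; a valid unit for force would be e.g. N.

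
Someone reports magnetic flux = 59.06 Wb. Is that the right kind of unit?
Yes

magnetic flux has SI base units: kg * m^2 / (A * s^2)
Wb reduces to the same SI base units, so it is a valid unit for magnetic flux.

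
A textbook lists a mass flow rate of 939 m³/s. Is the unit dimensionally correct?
No

mass flow rate has SI base units: kg / s
m³/s does NOT reduce to kg / s; a valid unit for mass flow rate would be e.g. kg/s.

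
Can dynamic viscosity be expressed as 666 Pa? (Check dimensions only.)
No

dynamic viscosity has SI base units: kg / (m * s)
Pa does NOT reduce to kg / (m * s); a valid unit for dynamic viscosity would be e.g. Pa·s.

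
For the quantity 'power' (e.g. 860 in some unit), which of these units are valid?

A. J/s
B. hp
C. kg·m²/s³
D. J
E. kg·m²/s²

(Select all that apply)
A, B, C

power has SI base units: kg * m^2 / s^3

Checking each option against kg * m^2 / s^3:
  A. J/s: ✓ matches
  B. hp: ✓ matches
  C. kg·m²/s³: ✓ matches
  D. J: ✗ does not match
  E. kg·m²/s²: ✗ does not match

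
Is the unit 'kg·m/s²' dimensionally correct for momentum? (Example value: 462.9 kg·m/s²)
No

momentum has SI base units: kg * m / s
kg·m/s² does NOT reduce to kg * m / s; a valid unit for momentum would be e.g. kg·m/s.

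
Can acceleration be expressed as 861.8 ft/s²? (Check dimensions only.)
Yes

acceleration has SI base units: m / s^2
ft/s² reduces to the same SI base units, so it is a valid unit for acceleration.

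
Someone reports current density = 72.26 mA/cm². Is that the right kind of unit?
Yes

current density has SI base units: A / m^2
mA/cm² reduces to the same SI base units, so it is a valid unit for current density.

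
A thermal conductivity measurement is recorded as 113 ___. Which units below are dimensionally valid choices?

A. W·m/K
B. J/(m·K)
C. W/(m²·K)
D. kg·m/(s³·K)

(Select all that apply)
D

thermal conductivity has SI base units: kg * m / (s^3 * K)

Checking each option against kg * m / (s^3 * K):
  A. W·m/K: ✗ does not match
  B. J/(m·K): ✗ does not match
  C. W/(m²·K): ✗ does not match
  D. kg·m/(s³·K): ✓ matches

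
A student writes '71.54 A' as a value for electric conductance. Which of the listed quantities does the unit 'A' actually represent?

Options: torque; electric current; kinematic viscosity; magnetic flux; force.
electric current

electric conductance should have units dimensionally equivalent to A^2 * s^3 / (kg * m^2) (e.g. S).
The given unit 'A' reduces to A. Of the listed options, that is the dimensionality of electric current.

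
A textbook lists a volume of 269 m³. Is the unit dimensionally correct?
Yes

volume has SI base units: m^3
m³ reduces to the same SI base units, so it is a valid unit for volume.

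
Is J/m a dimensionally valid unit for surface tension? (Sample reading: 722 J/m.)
No

surface tension has SI base units: kg / s^2
J/m does NOT reduce to kg / s^2; a valid unit for surface tension would be e.g. N/m.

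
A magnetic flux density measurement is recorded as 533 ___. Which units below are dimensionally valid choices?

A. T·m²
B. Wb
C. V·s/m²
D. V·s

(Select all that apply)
C

magnetic flux density has SI base units: kg / (A * s^2)

Checking each option against kg / (A * s^2):
  A. T·m²: ✗ does not match
  B. Wb: ✗ does not match
  C. V·s/m²: ✓ matches
  D. V·s: ✗ does not match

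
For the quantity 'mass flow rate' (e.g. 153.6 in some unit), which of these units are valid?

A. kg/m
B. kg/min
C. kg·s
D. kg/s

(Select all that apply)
B, D

mass flow rate has SI base units: kg / s

Checking each option against kg / s:
  A. kg/m: ✗ does not match
  B. kg/min: ✓ matches
  C. kg·s: ✗ does not match
  D. kg/s: ✓ matches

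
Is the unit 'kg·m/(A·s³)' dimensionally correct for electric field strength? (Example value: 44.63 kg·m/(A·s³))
Yes

electric field strength has SI base units: kg * m / (A * s^3)
kg·m/(A·s³) reduces to the same SI base units, so it is a valid unit for electric field strength.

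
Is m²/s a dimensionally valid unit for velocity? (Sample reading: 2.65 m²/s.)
No

velocity has SI base units: m / s
m²/s does NOT reduce to m / s; a valid unit for velocity would be e.g. m/s.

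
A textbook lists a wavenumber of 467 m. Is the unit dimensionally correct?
No

wavenumber has SI base units: 1 / m
m does NOT reduce to 1 / m; a valid unit for wavenumber would be e.g. 1/m.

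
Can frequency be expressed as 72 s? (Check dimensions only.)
No

frequency has SI base units: 1 / s
s does NOT reduce to 1 / s; a valid unit for frequency would be e.g. Hz.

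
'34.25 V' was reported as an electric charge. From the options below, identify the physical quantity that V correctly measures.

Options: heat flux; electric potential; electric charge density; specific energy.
electric potential

electric charge should have units dimensionally equivalent to A * s (e.g. C).
The given unit 'V' reduces to kg * m^2 / (A * s^3). Of the listed options, that is the dimensionality of electric potential.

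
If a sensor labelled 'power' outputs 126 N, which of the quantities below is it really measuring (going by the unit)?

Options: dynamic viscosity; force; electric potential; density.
force

power should have units dimensionally equivalent to kg * m^2 / s^3 (e.g. W).
The given unit 'N' reduces to kg * m / s^2. Of the listed options, that is the dimensionality of force.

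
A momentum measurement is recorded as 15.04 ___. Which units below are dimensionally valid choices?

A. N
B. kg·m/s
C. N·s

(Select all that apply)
B, C

momentum has SI base units: kg * m / s

Checking each option against kg * m / s:
  A. N: ✗ does not match
  B. kg·m/s: ✓ matches
  C. N·s: ✓ matches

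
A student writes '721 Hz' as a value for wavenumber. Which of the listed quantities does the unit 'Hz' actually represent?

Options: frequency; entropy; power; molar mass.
frequency

wavenumber should have units dimensionally equivalent to 1 / m (e.g. 1/m).
The given unit 'Hz' reduces to 1 / s. Of the listed options, that is the dimensionality of frequency.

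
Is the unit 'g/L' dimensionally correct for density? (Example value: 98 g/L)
Yes

density has SI base units: kg / m^3
g/L reduces to the same SI base units, so it is a valid unit for density.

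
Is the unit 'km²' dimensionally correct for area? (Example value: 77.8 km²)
Yes

area has SI base units: m^2
km² reduces to the same SI base units, so it is a valid unit for area.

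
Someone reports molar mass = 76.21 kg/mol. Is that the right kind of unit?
Yes

molar mass has SI base units: kg / mol
kg/mol reduces to the same SI base units, so it is a valid unit for molar mass.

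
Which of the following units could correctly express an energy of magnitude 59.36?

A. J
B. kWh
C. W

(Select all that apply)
A, B

energy has SI base units: kg * m^2 / s^2

Checking each option against kg * m^2 / s^2:
  A. J: ✓ matches
  B. kWh: ✓ matches
  C. W: ✗ does not match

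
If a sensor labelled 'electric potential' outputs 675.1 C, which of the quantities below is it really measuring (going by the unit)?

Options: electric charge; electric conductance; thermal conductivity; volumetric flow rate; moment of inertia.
electric charge

electric potential should have units dimensionally equivalent to kg * m^2 / (A * s^3) (e.g. V).
The given unit 'C' reduces to A * s. Of the listed options, that is the dimensionality of electric charge.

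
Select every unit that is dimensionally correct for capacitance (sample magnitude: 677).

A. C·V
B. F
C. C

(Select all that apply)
B

capacitance has SI base units: A^2 * s^4 / (kg * m^2)

Checking each option against A^2 * s^4 / (kg * m^2):
  A. C·V: ✗ does not match
  B. F: ✓ matches
  C. C: ✗ does not match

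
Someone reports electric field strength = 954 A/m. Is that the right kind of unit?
No

electric field strength has SI base units: kg * m / (A * s^3)
A/m does NOT reduce to kg * m / (A * s^3); a valid unit for electric field strength would be e.g. V/m.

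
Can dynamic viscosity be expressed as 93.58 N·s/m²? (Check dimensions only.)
Yes

dynamic viscosity has SI base units: kg / (m * s)
N·s/m² reduces to the same SI base units, so it is a valid unit for dynamic viscosity.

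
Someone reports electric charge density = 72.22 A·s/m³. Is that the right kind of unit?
Yes

electric charge density has SI base units: A * s / m^3
A·s/m³ reduces to the same SI base units, so it is a valid unit for electric charge density.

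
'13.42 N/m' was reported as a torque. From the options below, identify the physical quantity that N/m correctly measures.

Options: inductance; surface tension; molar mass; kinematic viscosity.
surface tension

torque should have units dimensionally equivalent to kg * m^2 / s^2 (e.g. N·m).
The given unit 'N/m' reduces to kg / s^2. Of the listed options, that is the dimensionality of surface tension.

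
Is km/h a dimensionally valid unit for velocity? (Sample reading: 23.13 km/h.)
Yes

velocity has SI base units: m / s
km/h reduces to the same SI base units, so it is a valid unit for velocity.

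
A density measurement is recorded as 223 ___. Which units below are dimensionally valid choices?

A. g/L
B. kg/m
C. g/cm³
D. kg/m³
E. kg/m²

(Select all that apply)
A, C, D

density has SI base units: kg / m^3

Checking each option against kg / m^3:
  A. g/L: ✓ matches
  B. kg/m: ✗ does not match
  C. g/cm³: ✓ matches
  D. kg/m³: ✓ matches
  E. kg/m²: ✗ does not match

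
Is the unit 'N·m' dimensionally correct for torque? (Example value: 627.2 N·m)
Yes

torque has SI base units: kg * m^2 / s^2
N·m reduces to the same SI base units, so it is a valid unit for torque.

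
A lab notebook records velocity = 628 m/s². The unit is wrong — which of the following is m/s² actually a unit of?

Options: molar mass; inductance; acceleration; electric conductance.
acceleration

velocity should have units dimensionally equivalent to m / s (e.g. m/s).
The given unit 'm/s²' reduces to m / s^2. Of the listed options, that is the dimensionality of acceleration.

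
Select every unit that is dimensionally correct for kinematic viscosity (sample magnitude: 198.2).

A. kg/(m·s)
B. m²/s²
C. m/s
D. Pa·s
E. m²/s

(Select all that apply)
E

kinematic viscosity has SI base units: m^2 / s

Checking each option against m^2 / s:
  A. kg/(m·s): ✗ does not match
  B. m²/s²: ✗ does not match
  C. m/s: ✗ does not match
  D. Pa·s: ✗ does not match
  E. m²/s: ✓ matches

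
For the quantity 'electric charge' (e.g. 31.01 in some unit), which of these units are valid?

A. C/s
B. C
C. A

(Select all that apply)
B

electric charge has SI base units: A * s

Checking each option against A * s:
  A. C/s: ✗ does not match
  B. C: ✓ matches
  C. A: ✗ does not match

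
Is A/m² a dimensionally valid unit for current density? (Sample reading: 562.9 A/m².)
Yes

current density has SI base units: A / m^2
A/m² reduces to the same SI base units, so it is a valid unit for current density.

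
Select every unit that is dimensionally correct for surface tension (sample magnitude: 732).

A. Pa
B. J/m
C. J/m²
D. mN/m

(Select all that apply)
C, D

surface tension has SI base units: kg / s^2

Checking each option against kg / s^2:
  A. Pa: ✗ does not match
  B. J/m: ✗ does not match
  C. J/m²: ✓ matches
  D. mN/m: ✓ matches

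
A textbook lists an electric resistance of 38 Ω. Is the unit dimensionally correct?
Yes

electric resistance has SI base units: kg * m^2 / (A^2 * s^3)
Ω reduces to the same SI base units, so it is a valid unit for electric resistance.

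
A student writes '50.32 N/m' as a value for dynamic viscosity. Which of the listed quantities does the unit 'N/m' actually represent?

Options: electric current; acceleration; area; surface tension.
surface tension

dynamic viscosity should have units dimensionally equivalent to kg / (m * s) (e.g. Pa·s).
The given unit 'N/m' reduces to kg / s^2. Of the listed options, that is the dimensionality of surface tension.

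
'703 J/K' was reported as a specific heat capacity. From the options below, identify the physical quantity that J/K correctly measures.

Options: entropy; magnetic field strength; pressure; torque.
entropy

specific heat capacity should have units dimensionally equivalent to m^2 / (s^2 * K) (e.g. J/(kg·K)).
The given unit 'J/K' reduces to kg * m^2 / (s^2 * K). Of the listed options, that is the dimensionality of entropy.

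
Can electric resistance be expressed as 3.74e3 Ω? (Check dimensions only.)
Yes

electric resistance has SI base units: kg * m^2 / (A^2 * s^3)
Ω reduces to the same SI base units, so it is a valid unit for electric resistance.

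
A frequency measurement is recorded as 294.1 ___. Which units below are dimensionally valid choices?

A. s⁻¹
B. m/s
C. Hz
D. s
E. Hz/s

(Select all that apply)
A, C

frequency has SI base units: 1 / s

Checking each option against 1 / s:
  A. s⁻¹: ✓ matches
  B. m/s: ✗ does not match
  C. Hz: ✓ matches
  D. s: ✗ does not match
  E. Hz/s: ✗ does not match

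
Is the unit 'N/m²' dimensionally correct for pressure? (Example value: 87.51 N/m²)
Yes

pressure has SI base units: kg / (m * s^2)
N/m² reduces to the same SI base units, so it is a valid unit for pressure.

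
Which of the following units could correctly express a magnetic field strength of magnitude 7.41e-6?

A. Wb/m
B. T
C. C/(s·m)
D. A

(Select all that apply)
C

magnetic field strength has SI base units: A / m

Checking each option against A / m:
  A. Wb/m: ✗ does not match
  B. T: ✗ does not match
  C. C/(s·m): ✓ matches
  D. A: ✗ does not match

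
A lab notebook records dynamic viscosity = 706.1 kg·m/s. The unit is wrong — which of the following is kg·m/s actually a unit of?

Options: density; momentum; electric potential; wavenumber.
momentum

dynamic viscosity should have units dimensionally equivalent to kg / (m * s) (e.g. Pa·s).
The given unit 'kg·m/s' reduces to kg * m / s. Of the listed options, that is the dimensionality of momentum.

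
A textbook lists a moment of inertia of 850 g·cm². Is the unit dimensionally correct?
Yes

moment of inertia has SI base units: kg * m^2
g·cm² reduces to the same SI base units, so it is a valid unit for moment of inertia.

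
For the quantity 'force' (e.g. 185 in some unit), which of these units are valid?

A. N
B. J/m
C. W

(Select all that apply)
A, B

force has SI base units: kg * m / s^2

Checking each option against kg * m / s^2:
  A. N: ✓ matches
  B. J/m: ✓ matches
  C. W: ✗ does not match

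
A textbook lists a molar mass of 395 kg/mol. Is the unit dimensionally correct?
Yes

molar mass has SI base units: kg / mol
kg/mol reduces to the same SI base units, so it is a valid unit for molar mass.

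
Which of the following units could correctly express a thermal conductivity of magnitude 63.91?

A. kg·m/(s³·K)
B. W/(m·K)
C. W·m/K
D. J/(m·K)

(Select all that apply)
A, B

thermal conductivity has SI base units: kg * m / (s^3 * K)

Checking each option against kg * m / (s^3 * K):
  A. kg·m/(s³·K): ✓ matches
  B. W/(m·K): ✓ matches
  C. W·m/K: ✗ does not match
  D. J/(m·K): ✗ does not match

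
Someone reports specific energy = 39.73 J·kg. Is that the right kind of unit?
No

specific energy has SI base units: m^2 / s^2
J·kg does NOT reduce to m^2 / s^2; a valid unit for specific energy would be e.g. J/kg.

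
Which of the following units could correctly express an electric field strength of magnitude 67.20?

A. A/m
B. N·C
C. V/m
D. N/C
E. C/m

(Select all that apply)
C, D

electric field strength has SI base units: kg * m / (A * s^3)

Checking each option against kg * m / (A * s^3):
  A. A/m: ✗ does not match
  B. N·C: ✗ does not match
  C. V/m: ✓ matches
  D. N/C: ✓ matches
  E. C/m: ✗ does not match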